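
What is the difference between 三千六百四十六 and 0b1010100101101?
Convert 三千六百四十六 (Chinese numeral) → 3×1000 + 6×100 + 4×10 + 6 = 3646 (decimal)
Convert 0b1010100101101 (binary) → 4096 + 1024 + 256 + 32 + 8 + 4 + 1 = 5421 (decimal)
Difference: |3646 - 5421| = 1775
1775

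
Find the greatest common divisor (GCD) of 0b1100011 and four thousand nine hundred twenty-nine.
Convert 0b1100011 (binary) → 64 + 32 + 2 + 1 = 99 (decimal)
Convert four thousand nine hundred twenty-nine (English words) → 4×1000 + 9×100 + 29 = 4929 (decimal)
Compute gcd(99, 4929) = 3
3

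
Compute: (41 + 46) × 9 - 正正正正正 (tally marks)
Convert 正正正正正 (tally marks) → 5 + 5 + 5 + 5 + 5 = 25 (decimal)
Expression in decimal: (41 + 46) × 9 - 25
Parentheses first: 41 + 46 = 87
Multiply: 87 × 9 = 783
Subtract: 783 - 25 = 758
758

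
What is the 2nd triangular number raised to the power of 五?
Convert the 2nd triangular number (triangular index) → 2×3/2 = 3 (decimal)
Convert 五 (Chinese numeral) → 5 (decimal)
Compute 3 ^ 5 = 243
243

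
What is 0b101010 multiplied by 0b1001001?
Convert 0b101010 (binary) → 32 + 8 + 2 = 42 (decimal)
Convert 0b1001001 (binary) → 64 + 8 + 1 = 73 (decimal)
Compute 42 × 73 = 3066
3066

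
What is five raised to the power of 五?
Convert five (English words) → 5 (decimal)
Convert 五 (Chinese numeral) → 5 (decimal)
Compute 5 ^ 5 = 3125
3125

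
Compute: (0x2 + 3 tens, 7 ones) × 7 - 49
Convert 0x2 (hexadecimal) → 2 (decimal)
Convert 3 tens, 7 ones (place-value notation) → 3×10 + 7 = 37 (decimal)
Expression in decimal: (2 + 37) × 7 - 49
Parentheses first: 2 + 37 = 39
Multiply: 39 × 7 = 273
Subtract: 273 - 49 = 224
224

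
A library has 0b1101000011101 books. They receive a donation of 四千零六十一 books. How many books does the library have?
Convert 0b1101000011101 (binary) → 4096 + 2048 + 512 + 16 + 8 + 4 + 1 = 6685 (decimal)
Convert 四千零六十一 (Chinese numeral) → 4×1000 + 6×10 + 1 = 4061 (decimal)
Compute 6685 + 4061 = 10746
10746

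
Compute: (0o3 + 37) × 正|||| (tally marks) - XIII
Convert 0o3 (octal) → 3 (decimal)
Convert 正|||| (tally marks) → 5 + 4 = 9 (decimal)
Convert XIII (Roman numeral) → 10 + 1 + 1 + 1 = 13 (decimal)
Expression in decimal: (3 + 37) × 9 - 13
Parentheses first: 3 + 37 = 40
Multiply: 40 × 9 = 360
Subtract: 360 - 13 = 347
347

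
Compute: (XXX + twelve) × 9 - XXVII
Convert XXX (Roman numeral) → 10 + 10 + 10 = 30 (decimal)
Convert twelve (English words) → 12 (decimal)
Convert XXVII (Roman numeral) → 10 + 10 + 5 + 1 + 1 = 27 (decimal)
Expression in decimal: (30 + 12) × 9 - 27
Parentheses first: 30 + 12 = 42
Multiply: 42 × 9 = 378
Subtract: 378 - 27 = 351
351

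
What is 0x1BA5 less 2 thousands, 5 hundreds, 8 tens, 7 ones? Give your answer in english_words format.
Convert 0x1BA5 (hexadecimal) → 1×4096 + 11×256 + 10×16 + 5 = 7077 (decimal)
Convert 2 thousands, 5 hundreds, 8 tens, 7 ones (place-value notation) → 2×1000 + 5×100 + 8×10 + 7 = 2587 (decimal)
Compute 7077 - 2587 = 4490
Convert 4490 (decimal) → 4490 = 4×1000 + 4×100 + 90 → four thousand four hundred ninety (English words)
four thousand four hundred ninety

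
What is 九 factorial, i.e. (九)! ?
Convert 九 (Chinese numeral) → 9 (decimal)
Compute 9! = 362880
362880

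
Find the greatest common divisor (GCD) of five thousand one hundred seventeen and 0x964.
Convert five thousand one hundred seventeen (English words) → 5×1000 + 1×100 + 17 = 5117 (decimal)
Convert 0x964 (hexadecimal) → 9×256 + 6×16 + 4 = 2404 (decimal)
Compute gcd(5117, 2404) = 1
1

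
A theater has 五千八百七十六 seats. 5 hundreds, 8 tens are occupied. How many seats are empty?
Convert 五千八百七十六 (Chinese numeral) → 5×1000 + 8×100 + 7×10 + 6 = 5876 (decimal)
Convert 5 hundreds, 8 tens (place-value notation) → 5×100 + 8×10 = 580 (decimal)
Compute 5876 - 580 = 5296
5296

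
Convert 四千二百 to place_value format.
Convert 四千二百 (Chinese numeral) → 4×1000 + 2×100 = 4200 (decimal)
Convert 4200 (decimal) → 4200 = 4×1000 + 2×100 → 4 thousands, 2 hundreds (place-value notation)
4 thousands, 2 hundreds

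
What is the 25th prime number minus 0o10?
The 25th prime number = 97
Convert 0o10 (octal) → 1×8 = 8 (decimal)
Compute 97 - 8 = 89
89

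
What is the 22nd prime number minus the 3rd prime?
The 22nd prime number = 79
Convert the 3rd prime (prime index) → 5 (decimal)
Compute 79 - 5 = 74
74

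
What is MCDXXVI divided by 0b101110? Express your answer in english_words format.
Convert MCDXXVI (Roman numeral) → 1000 + 400 + 10 + 10 + 5 + 1 = 1426 (decimal)
Convert 0b101110 (binary) → 32 + 8 + 4 + 2 = 46 (decimal)
Compute 1426 ÷ 46 = 31
Convert 31 (decimal) → thirty-one (English words)
thirty-one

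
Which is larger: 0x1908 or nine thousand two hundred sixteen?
Convert 0x1908 (hexadecimal) → 1×4096 + 9×256 + 8 = 6408 (decimal)
Convert nine thousand two hundred sixteen (English words) → 9×1000 + 2×100 + 16 = 9216 (decimal)
Compare 6408 vs 9216: larger = 9216
9216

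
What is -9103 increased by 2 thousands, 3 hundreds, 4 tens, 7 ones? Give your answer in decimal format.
Convert 2 thousands, 3 hundreds, 4 tens, 7 ones (place-value notation) → 2×1000 + 3×100 + 4×10 + 7 = 2347 (decimal)
Compute -9103 + 2347 = -6756
-6756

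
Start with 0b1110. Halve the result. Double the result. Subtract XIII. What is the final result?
Convert 0b1110 (binary) → 8 + 4 + 2 = 14 (decimal)
Start: 14
14 ÷ 2 = 7
7 × 2 = 14
Convert XIII (Roman numeral) → 10 + 1 + 1 + 1 = 13 (decimal)
14 - 13 = 1
1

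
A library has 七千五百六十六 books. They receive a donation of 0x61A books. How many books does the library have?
Convert 七千五百六十六 (Chinese numeral) → 7×1000 + 5×100 + 6×10 + 6 = 7566 (decimal)
Convert 0x61A (hexadecimal) → 6×256 + 1×16 + 10 = 1562 (decimal)
Compute 7566 + 1562 = 9128
9128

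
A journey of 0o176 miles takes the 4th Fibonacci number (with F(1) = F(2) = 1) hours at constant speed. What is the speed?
Convert 0o176 (octal) → 1×64 + 7×8 + 6 = 126 (decimal)
Convert the 4th Fibonacci number (with F(1) = F(2) = 1) (Fibonacci index) → 1, 1, 2, 3 → 3 (decimal)
Compute 126 ÷ 3 = 42
42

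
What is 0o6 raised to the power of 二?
Convert 0o6 (octal) → 6 (decimal)
Convert 二 (Chinese numeral) → 2 (decimal)
Compute 6 ^ 2 = 36
36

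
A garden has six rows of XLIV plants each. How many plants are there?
Convert XLIV (Roman numeral) → 40 + 4 = 44 (decimal)
Convert six (English words) → 6 (decimal)
Compute 44 × 6 = 264
264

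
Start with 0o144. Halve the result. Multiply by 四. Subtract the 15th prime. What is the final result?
Convert 0o144 (octal) → 1×64 + 4×8 + 4 = 100 (decimal)
Start: 100
100 ÷ 2 = 50
Convert 四 (Chinese numeral) → 4 (decimal)
50 × 4 = 200
Convert the 15th prime (prime index) → 47 (decimal)
200 - 47 = 153
153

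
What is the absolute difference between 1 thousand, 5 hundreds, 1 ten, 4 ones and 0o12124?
Convert 1 thousand, 5 hundreds, 1 ten, 4 ones (place-value notation) → 1×1000 + 5×100 + 1×10 + 4 = 1514 (decimal)
Convert 0o12124 (octal) → 1×4096 + 2×512 + 1×64 + 2×8 + 4 = 5204 (decimal)
Compute |1514 - 5204| = 3690
3690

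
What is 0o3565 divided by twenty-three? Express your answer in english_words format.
Convert 0o3565 (octal) → 3×512 + 5×64 + 6×8 + 5 = 1909 (decimal)
Convert twenty-three (English words) → 23 (decimal)
Compute 1909 ÷ 23 = 83
Convert 83 (decimal) → eighty-three (English words)
eighty-three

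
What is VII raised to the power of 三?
Convert VII (Roman numeral) → 5 + 1 + 1 = 7 (decimal)
Convert 三 (Chinese numeral) → 3 (decimal)
Compute 7 ^ 3 = 343
343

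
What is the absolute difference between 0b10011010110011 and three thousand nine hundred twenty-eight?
Convert 0b10011010110011 (binary) → 8192 + 1024 + 512 + 128 + 32 + 16 + 2 + 1 = 9907 (decimal)
Convert three thousand nine hundred twenty-eight (English words) → 3×1000 + 9×100 + 28 = 3928 (decimal)
Compute |9907 - 3928| = 5979
5979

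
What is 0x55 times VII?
Convert 0x55 (hexadecimal) → 5×16 + 5 = 85 (decimal)
Convert VII (Roman numeral) → 5 + 1 + 1 = 7 (decimal)
Compute 85 × 7 = 595
595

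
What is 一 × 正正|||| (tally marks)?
Convert 一 (Chinese numeral) → 1 (decimal)
Convert 正正|||| (tally marks) → 5 + 5 + 4 = 14 (decimal)
Compute 1 × 14 = 14
14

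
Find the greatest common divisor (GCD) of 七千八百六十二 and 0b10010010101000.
Convert 七千八百六十二 (Chinese numeral) → 7×1000 + 8×100 + 6×10 + 2 = 7862 (decimal)
Convert 0b10010010101000 (binary) → 8192 + 1024 + 128 + 32 + 8 = 9384 (decimal)
Compute gcd(7862, 9384) = 2
2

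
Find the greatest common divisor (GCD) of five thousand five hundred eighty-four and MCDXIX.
Convert five thousand five hundred eighty-four (English words) → 5×1000 + 5×100 + 84 = 5584 (decimal)
Convert MCDXIX (Roman numeral) → 1000 + 400 + 10 + 9 = 1419 (decimal)
Compute gcd(5584, 1419) = 1
1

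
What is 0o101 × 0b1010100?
Convert 0o101 (octal) → 1×64 + 1 = 65 (decimal)
Convert 0b1010100 (binary) → 64 + 16 + 4 = 84 (decimal)
Compute 65 × 84 = 5460
5460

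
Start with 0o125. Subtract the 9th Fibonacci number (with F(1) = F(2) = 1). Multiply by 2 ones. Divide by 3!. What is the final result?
Convert 0o125 (octal) → 1×64 + 2×8 + 5 = 85 (decimal)
Start: 85
Convert the 9th Fibonacci number (with F(1) = F(2) = 1) (Fibonacci index) → 1, 1, 2, 3, 5, 8, 13, 21, 34 → 34 (decimal)
85 - 34 = 51
Convert 2 ones (place-value notation) → 2 (decimal)
51 × 2 = 102
Convert 3! (factorial) → 6 (decimal)
102 ÷ 6 = 17
17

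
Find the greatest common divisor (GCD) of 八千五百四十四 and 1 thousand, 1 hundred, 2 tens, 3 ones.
Convert 八千五百四十四 (Chinese numeral) → 8×1000 + 5×100 + 4×10 + 4 = 8544 (decimal)
Convert 1 thousand, 1 hundred, 2 tens, 3 ones (place-value notation) → 1×1000 + 1×100 + 2×10 + 3 = 1123 (decimal)
Compute gcd(8544, 1123) = 1
1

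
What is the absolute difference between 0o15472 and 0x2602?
Convert 0o15472 (octal) → 1×4096 + 5×512 + 4×64 + 7×8 + 2 = 6970 (decimal)
Convert 0x2602 (hexadecimal) → 2×4096 + 6×256 + 2 = 9730 (decimal)
Compute |6970 - 9730| = 2760
2760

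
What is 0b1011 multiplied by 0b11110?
Convert 0b1011 (binary) → 8 + 2 + 1 = 11 (decimal)
Convert 0b11110 (binary) → 16 + 8 + 4 + 2 = 30 (decimal)
Compute 11 × 30 = 330
330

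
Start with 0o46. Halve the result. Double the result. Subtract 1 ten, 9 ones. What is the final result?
Convert 0o46 (octal) → 4×8 + 6 = 38 (decimal)
Start: 38
38 ÷ 2 = 19
19 × 2 = 38
Convert 1 ten, 9 ones (place-value notation) → 1×10 + 9 = 19 (decimal)
38 - 19 = 19
19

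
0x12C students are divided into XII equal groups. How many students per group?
Convert 0x12C (hexadecimal) → 1×256 + 2×16 + 12 = 300 (decimal)
Convert XII (Roman numeral) → 10 + 1 + 1 = 12 (decimal)
Compute 300 ÷ 12 = 25
25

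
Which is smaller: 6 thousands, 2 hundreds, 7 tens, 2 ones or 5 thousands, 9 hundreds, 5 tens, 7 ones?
Convert 6 thousands, 2 hundreds, 7 tens, 2 ones (place-value notation) → 6×1000 + 2×100 + 7×10 + 2 = 6272 (decimal)
Convert 5 thousands, 9 hundreds, 5 tens, 7 ones (place-value notation) → 5×1000 + 9×100 + 5×10 + 7 = 5957 (decimal)
Compare 6272 vs 5957: smaller = 5957
5957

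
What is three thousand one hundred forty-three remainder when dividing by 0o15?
Convert three thousand one hundred forty-three (English words) → 3×1000 + 1×100 + 43 = 3143 (decimal)
Convert 0o15 (octal) → 1×8 + 5 = 13 (decimal)
Compute 3143 mod 13 = 10
10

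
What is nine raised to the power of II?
Convert nine (English words) → 9 (decimal)
Convert II (Roman numeral) → 1 + 1 = 2 (decimal)
Compute 9 ^ 2 = 81
81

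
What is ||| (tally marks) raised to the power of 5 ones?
Convert ||| (tally marks) → 3 (decimal)
Convert 5 ones (place-value notation) → 5 (decimal)
Compute 3 ^ 5 = 243
243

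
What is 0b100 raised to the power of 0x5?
Convert 0b100 (binary) → 4 (decimal)
Convert 0x5 (hexadecimal) → 5 (decimal)
Compute 4 ^ 5 = 1024
1024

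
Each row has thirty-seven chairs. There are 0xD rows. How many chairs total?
Convert thirty-seven (English words) → 37 (decimal)
Convert 0xD (hexadecimal) → 13 (decimal)
Compute 37 × 13 = 481
481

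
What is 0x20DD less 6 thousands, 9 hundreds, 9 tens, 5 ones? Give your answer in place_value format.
Convert 0x20DD (hexadecimal) → 2×4096 + 13×16 + 13 = 8413 (decimal)
Convert 6 thousands, 9 hundreds, 9 tens, 5 ones (place-value notation) → 6×1000 + 9×100 + 9×10 + 5 = 6995 (decimal)
Compute 8413 - 6995 = 1418
Convert 1418 (decimal) → 1418 = 1×1000 + 4×100 + 1×10 + 8 → 1 thousand, 4 hundreds, 1 ten, 8 ones (place-value notation)
1 thousand, 4 hundreds, 1 ten, 8 ones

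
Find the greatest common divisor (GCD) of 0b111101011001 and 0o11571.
Convert 0b111101011001 (binary) → 2048 + 1024 + 512 + 256 + 64 + 16 + 8 + 1 = 3929 (decimal)
Convert 0o11571 (octal) → 1×4096 + 1×512 + 5×64 + 7×8 + 1 = 4985 (decimal)
Compute gcd(3929, 4985) = 1
1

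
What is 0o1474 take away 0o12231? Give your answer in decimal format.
Convert 0o1474 (octal) → 1×512 + 4×64 + 7×8 + 4 = 828 (decimal)
Convert 0o12231 (octal) → 1×4096 + 2×512 + 2×64 + 3×8 + 1 = 5273 (decimal)
Compute 828 - 5273 = -4445
-4445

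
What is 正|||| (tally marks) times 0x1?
Convert 正|||| (tally marks) → 5 + 4 = 9 (decimal)
Convert 0x1 (hexadecimal) → 1 (decimal)
Compute 9 × 1 = 9
9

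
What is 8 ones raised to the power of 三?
Convert 8 ones (place-value notation) → 8 (decimal)
Convert 三 (Chinese numeral) → 3 (decimal)
Compute 8 ^ 3 = 512
512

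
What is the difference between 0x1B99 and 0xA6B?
Convert 0x1B99 (hexadecimal) → 1×4096 + 11×256 + 9×16 + 9 = 7065 (decimal)
Convert 0xA6B (hexadecimal) → 10×256 + 6×16 + 11 = 2667 (decimal)
Difference: |7065 - 2667| = 4398
4398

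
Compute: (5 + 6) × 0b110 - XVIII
Convert 0b110 (binary) → 4 + 2 = 6 (decimal)
Convert XVIII (Roman numeral) → 10 + 5 + 1 + 1 + 1 = 18 (decimal)
Expression in decimal: (5 + 6) × 6 - 18
Parentheses first: 5 + 6 = 11
Multiply: 11 × 6 = 66
Subtract: 66 - 18 = 48
48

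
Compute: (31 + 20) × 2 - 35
Parentheses first: 31 + 20 = 51
Multiply: 51 × 2 = 102
Subtract: 102 - 35 = 67
67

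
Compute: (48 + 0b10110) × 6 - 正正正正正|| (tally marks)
Convert 0b10110 (binary) → 16 + 4 + 2 = 22 (decimal)
Convert 正正正正正|| (tally marks) → 5 + 5 + 5 + 5 + 5 + 2 = 27 (decimal)
Expression in decimal: (48 + 22) × 6 - 27
Parentheses first: 48 + 22 = 70
Multiply: 70 × 6 = 420
Subtract: 420 - 27 = 393
393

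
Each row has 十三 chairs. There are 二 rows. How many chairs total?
Convert 十三 (Chinese numeral) → 1×10 + 3 = 13 (decimal)
Convert 二 (Chinese numeral) → 2 (decimal)
Compute 13 × 2 = 26
26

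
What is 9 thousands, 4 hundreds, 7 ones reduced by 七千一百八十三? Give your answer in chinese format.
Convert 9 thousands, 4 hundreds, 7 ones (place-value notation) → 9×1000 + 4×100 + 7 = 9407 (decimal)
Convert 七千一百八十三 (Chinese numeral) → 7×1000 + 1×100 + 8×10 + 3 = 7183 (decimal)
Compute 9407 - 7183 = 2224
Convert 2224 (decimal) → 2224 = 2×1000 + 2×100 + 2×10 + 4 → 二千二百二十四 (Chinese numeral)
二千二百二十四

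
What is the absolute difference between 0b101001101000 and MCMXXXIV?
Convert 0b101001101000 (binary) → 2048 + 512 + 64 + 32 + 8 = 2664 (decimal)
Convert MCMXXXIV (Roman numeral) → 1000 + 900 + 10 + 10 + 10 + 4 = 1934 (decimal)
Compute |2664 - 1934| = 730
730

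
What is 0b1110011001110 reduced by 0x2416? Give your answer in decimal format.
Convert 0b1110011001110 (binary) → 4096 + 2048 + 1024 + 128 + 64 + 8 + 4 + 2 = 7374 (decimal)
Convert 0x2416 (hexadecimal) → 2×4096 + 4×256 + 1×16 + 6 = 9238 (decimal)
Compute 7374 - 9238 = -1864
-1864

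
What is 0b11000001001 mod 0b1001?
Convert 0b11000001001 (binary) → 1024 + 512 + 8 + 1 = 1545 (decimal)
Convert 0b1001 (binary) → 8 + 1 = 9 (decimal)
Compute 1545 mod 9 = 6
6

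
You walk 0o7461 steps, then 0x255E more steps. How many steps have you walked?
Convert 0o7461 (octal) → 7×512 + 4×64 + 6×8 + 1 = 3889 (decimal)
Convert 0x255E (hexadecimal) → 2×4096 + 5×256 + 5×16 + 14 = 9566 (decimal)
Compute 3889 + 9566 = 13455
13455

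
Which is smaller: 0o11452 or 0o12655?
Convert 0o11452 (octal) → 1×4096 + 1×512 + 4×64 + 5×8 + 2 = 4906 (decimal)
Convert 0o12655 (octal) → 1×4096 + 2×512 + 6×64 + 5×8 + 5 = 5549 (decimal)
Compare 4906 vs 5549: smaller = 4906
4906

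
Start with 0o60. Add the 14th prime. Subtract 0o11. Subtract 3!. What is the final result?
Convert 0o60 (octal) → 6×8 = 48 (decimal)
Start: 48
Convert the 14th prime (prime index) → 43 (decimal)
48 + 43 = 91
Convert 0o11 (octal) → 1×8 + 1 = 9 (decimal)
91 - 9 = 82
Convert 3! (factorial) → 6 (decimal)
82 - 6 = 76
76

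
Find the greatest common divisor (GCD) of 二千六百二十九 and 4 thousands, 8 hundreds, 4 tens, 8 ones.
Convert 二千六百二十九 (Chinese numeral) → 2×1000 + 6×100 + 2×10 + 9 = 2629 (decimal)
Convert 4 thousands, 8 hundreds, 4 tens, 8 ones (place-value notation) → 4×1000 + 8×100 + 4×10 + 8 = 4848 (decimal)
Compute gcd(2629, 4848) = 1
1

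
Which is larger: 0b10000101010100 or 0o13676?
Convert 0b10000101010100 (binary) → 8192 + 256 + 64 + 16 + 4 = 8532 (decimal)
Convert 0o13676 (octal) → 1×4096 + 3×512 + 6×64 + 7×8 + 6 = 6078 (decimal)
Compare 8532 vs 6078: larger = 8532
8532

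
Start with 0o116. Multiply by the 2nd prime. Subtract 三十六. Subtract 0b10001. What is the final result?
Convert 0o116 (octal) → 1×64 + 1×8 + 6 = 78 (decimal)
Start: 78
Convert the 2nd prime (prime index) → 3 (decimal)
78 × 3 = 234
Convert 三十六 (Chinese numeral) → 3×10 + 6 = 36 (decimal)
234 - 36 = 198
Convert 0b10001 (binary) → 16 + 1 = 17 (decimal)
198 - 17 = 181
181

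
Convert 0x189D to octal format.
Convert 0x189D (hexadecimal) → 1×4096 + 8×256 + 9×16 + 13 = 6301 (decimal)
Convert 6301 (decimal) → 6301 = 1×4096 + 4×512 + 2×64 + 3×8 + 5 → 0o14235 (octal)
0o14235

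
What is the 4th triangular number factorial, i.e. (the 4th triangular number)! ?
Convert the 4th triangular number (triangular index) → 4×5/2 = 10 (decimal)
Compute 10! = 3628800
3628800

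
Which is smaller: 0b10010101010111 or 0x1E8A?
Convert 0b10010101010111 (binary) → 8192 + 1024 + 256 + 64 + 16 + 4 + 2 + 1 = 9559 (decimal)
Convert 0x1E8A (hexadecimal) → 1×4096 + 14×256 + 8×16 + 10 = 7818 (decimal)
Compare 9559 vs 7818: smaller = 7818
7818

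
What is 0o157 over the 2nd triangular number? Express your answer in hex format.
Convert 0o157 (octal) → 1×64 + 5×8 + 7 = 111 (decimal)
Convert the 2nd triangular number (triangular index) → 2×3/2 = 3 (decimal)
Compute 111 ÷ 3 = 37
Convert 37 (decimal) → 37 = 2×16 + 5 → 0x25 (hexadecimal)
0x25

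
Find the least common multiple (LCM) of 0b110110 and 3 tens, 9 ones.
Convert 0b110110 (binary) → 32 + 16 + 4 + 2 = 54 (decimal)
Convert 3 tens, 9 ones (place-value notation) → 3×10 + 9 = 39 (decimal)
Compute lcm(54, 39) = 702
702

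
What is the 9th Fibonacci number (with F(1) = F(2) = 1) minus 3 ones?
The 9th Fibonacci number (with F(1) = F(2) = 1): 1, 1, 2, 3, 5, 8, 13, 21, 34 → 34
Convert 3 ones (place-value notation) → 3 (decimal)
Compute 34 - 3 = 31
31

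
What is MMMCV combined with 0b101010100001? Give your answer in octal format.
Convert MMMCV (Roman numeral) → 1000 + 1000 + 1000 + 100 + 5 = 3105 (decimal)
Convert 0b101010100001 (binary) → 2048 + 512 + 128 + 32 + 1 = 2721 (decimal)
Compute 3105 + 2721 = 5826
Convert 5826 (decimal) → 5826 = 1×4096 + 3×512 + 3×64 + 2 → 0o13302 (octal)
0o13302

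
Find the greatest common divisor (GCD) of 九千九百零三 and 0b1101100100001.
Convert 九千九百零三 (Chinese numeral) → 9×1000 + 9×100 + 3 = 9903 (decimal)
Convert 0b1101100100001 (binary) → 4096 + 2048 + 512 + 256 + 32 + 1 = 6945 (decimal)
Compute gcd(9903, 6945) = 3
3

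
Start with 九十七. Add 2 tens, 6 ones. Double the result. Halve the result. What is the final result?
Convert 九十七 (Chinese numeral) → 9×10 + 7 = 97 (decimal)
Start: 97
Convert 2 tens, 6 ones (place-value notation) → 2×10 + 6 = 26 (decimal)
97 + 26 = 123
123 × 2 = 246
246 ÷ 2 = 123
123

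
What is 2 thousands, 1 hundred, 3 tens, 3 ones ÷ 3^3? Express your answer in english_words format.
Convert 2 thousands, 1 hundred, 3 tens, 3 ones (place-value notation) → 2×1000 + 1×100 + 3×10 + 3 = 2133 (decimal)
Convert 3^3 (power) → 27 (decimal)
Compute 2133 ÷ 27 = 79
Convert 79 (decimal) → seventy-nine (English words)
seventy-nine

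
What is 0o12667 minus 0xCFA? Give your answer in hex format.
Convert 0o12667 (octal) → 1×4096 + 2×512 + 6×64 + 6×8 + 7 = 5559 (decimal)
Convert 0xCFA (hexadecimal) → 12×256 + 15×16 + 10 = 3322 (decimal)
Compute 5559 - 3322 = 2237
Convert 2237 (decimal) → 2237 = 8×256 + 11×16 + 13 → 0x8BD (hexadecimal)
0x8BD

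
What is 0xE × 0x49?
Convert 0xE (hexadecimal) → 14 (decimal)
Convert 0x49 (hexadecimal) → 4×16 + 9 = 73 (decimal)
Compute 14 × 73 = 1022
1022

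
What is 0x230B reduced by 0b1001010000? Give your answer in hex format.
Convert 0x230B (hexadecimal) → 2×4096 + 3×256 + 11 = 8971 (decimal)
Convert 0b1001010000 (binary) → 512 + 64 + 16 = 592 (decimal)
Compute 8971 - 592 = 8379
Convert 8379 (decimal) → 8379 = 2×4096 + 11×16 + 11 → 0x20BB (hexadecimal)
0x20BB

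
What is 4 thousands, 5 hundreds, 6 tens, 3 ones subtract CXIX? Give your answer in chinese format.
Convert 4 thousands, 5 hundreds, 6 tens, 3 ones (place-value notation) → 4×1000 + 5×100 + 6×10 + 3 = 4563 (decimal)
Convert CXIX (Roman numeral) → 100 + 10 + 9 = 119 (decimal)
Compute 4563 - 119 = 4444
Convert 4444 (decimal) → 4444 = 4×1000 + 4×100 + 4×10 + 4 → 四千四百四十四 (Chinese numeral)
四千四百四十四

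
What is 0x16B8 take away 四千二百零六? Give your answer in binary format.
Convert 0x16B8 (hexadecimal) → 1×4096 + 6×256 + 11×16 + 8 = 5816 (decimal)
Convert 四千二百零六 (Chinese numeral) → 4×1000 + 2×100 + 6 = 4206 (decimal)
Compute 5816 - 4206 = 1610
Convert 1610 (decimal) → 1610 = 1024 + 512 + 64 + 8 + 2 → 0b11001001010 (binary)
0b11001001010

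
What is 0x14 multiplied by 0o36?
Convert 0x14 (hexadecimal) → 1×16 + 4 = 20 (decimal)
Convert 0o36 (octal) → 3×8 + 6 = 30 (decimal)
Compute 20 × 30 = 600
600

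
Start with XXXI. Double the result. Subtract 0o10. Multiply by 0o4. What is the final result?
Convert XXXI (Roman numeral) → 10 + 10 + 10 + 1 = 31 (decimal)
Start: 31
31 × 2 = 62
Convert 0o10 (octal) → 1×8 = 8 (decimal)
62 - 8 = 54
Convert 0o4 (octal) → 4 (decimal)
54 × 4 = 216
216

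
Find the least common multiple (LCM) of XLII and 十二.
Convert XLII (Roman numeral) → 40 + 1 + 1 = 42 (decimal)
Convert 十二 (Chinese numeral) → 1×10 + 2 = 12 (decimal)
Compute lcm(42, 12) = 84
84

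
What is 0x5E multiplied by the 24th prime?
Convert 0x5E (hexadecimal) → 5×16 + 14 = 94 (decimal)
Convert the 24th prime (prime index) → 89 (decimal)
Compute 94 × 89 = 8366
8366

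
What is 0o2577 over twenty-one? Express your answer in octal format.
Convert 0o2577 (octal) → 2×512 + 5×64 + 7×8 + 7 = 1407 (decimal)
Convert twenty-one (English words) → 21 (decimal)
Compute 1407 ÷ 21 = 67
Convert 67 (decimal) → 67 = 1×64 + 3 → 0o103 (octal)
0o103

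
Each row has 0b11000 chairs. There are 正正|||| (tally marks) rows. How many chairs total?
Convert 0b11000 (binary) → 16 + 8 = 24 (decimal)
Convert 正正|||| (tally marks) → 5 + 5 + 4 = 14 (decimal)
Compute 24 × 14 = 336
336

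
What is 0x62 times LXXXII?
Convert 0x62 (hexadecimal) → 6×16 + 2 = 98 (decimal)
Convert LXXXII (Roman numeral) → 50 + 10 + 10 + 10 + 1 + 1 = 82 (decimal)
Compute 98 × 82 = 8036
8036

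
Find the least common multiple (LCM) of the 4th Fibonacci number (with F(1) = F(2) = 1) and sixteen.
Convert the 4th Fibonacci number (with F(1) = F(2) = 1) (Fibonacci index) → 1, 1, 2, 3 → 3 (decimal)
Convert sixteen (English words) → 16 (decimal)
Compute lcm(3, 16) = 48
48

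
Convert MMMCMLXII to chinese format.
Convert MMMCMLXII (Roman numeral) → 1000 + 1000 + 1000 + 900 + 50 + 10 + 1 + 1 = 3962 (decimal)
Convert 3962 (decimal) → 3962 = 3×1000 + 9×100 + 6×10 + 2 → 三千九百六十二 (Chinese numeral)
三千九百六十二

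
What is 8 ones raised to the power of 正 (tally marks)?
Convert 8 ones (place-value notation) → 8 (decimal)
Convert 正 (tally marks) → 5 (decimal)
Compute 8 ^ 5 = 32768
32768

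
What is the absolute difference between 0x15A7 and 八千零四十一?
Convert 0x15A7 (hexadecimal) → 1×4096 + 5×256 + 10×16 + 7 = 5543 (decimal)
Convert 八千零四十一 (Chinese numeral) → 8×1000 + 4×10 + 1 = 8041 (decimal)
Compute |5543 - 8041| = 2498
2498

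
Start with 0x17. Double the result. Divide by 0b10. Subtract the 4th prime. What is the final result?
Convert 0x17 (hexadecimal) → 1×16 + 7 = 23 (decimal)
Start: 23
23 × 2 = 46
Convert 0b10 (binary) → 2 (decimal)
46 ÷ 2 = 23
Convert the 4th prime (prime index) → 7 (decimal)
23 - 7 = 16
16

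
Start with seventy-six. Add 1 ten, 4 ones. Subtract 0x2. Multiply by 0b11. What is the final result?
Convert seventy-six (English words) → 76 (decimal)
Start: 76
Convert 1 ten, 4 ones (place-value notation) → 1×10 + 4 = 14 (decimal)
76 + 14 = 90
Convert 0x2 (hexadecimal) → 2 (decimal)
90 - 2 = 88
Convert 0b11 (binary) → 2 + 1 = 3 (decimal)
88 × 3 = 264
264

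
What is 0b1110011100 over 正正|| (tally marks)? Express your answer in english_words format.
Convert 0b1110011100 (binary) → 512 + 256 + 128 + 16 + 8 + 4 = 924 (decimal)
Convert 正正|| (tally marks) → 5 + 5 + 2 = 12 (decimal)
Compute 924 ÷ 12 = 77
Convert 77 (decimal) → seventy-seven (English words)
seventy-seven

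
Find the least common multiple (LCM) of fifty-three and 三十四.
Convert fifty-three (English words) → 53 (decimal)
Convert 三十四 (Chinese numeral) → 3×10 + 4 = 34 (decimal)
Compute lcm(53, 34) = 1802
1802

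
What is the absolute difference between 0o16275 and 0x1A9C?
Convert 0o16275 (octal) → 1×4096 + 6×512 + 2×64 + 7×8 + 5 = 7357 (decimal)
Convert 0x1A9C (hexadecimal) → 1×4096 + 10×256 + 9×16 + 12 = 6812 (decimal)
Compute |7357 - 6812| = 545
545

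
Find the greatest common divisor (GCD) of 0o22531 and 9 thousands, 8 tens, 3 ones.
Convert 0o22531 (octal) → 2×4096 + 2×512 + 5×64 + 3×8 + 1 = 9561 (decimal)
Convert 9 thousands, 8 tens, 3 ones (place-value notation) → 9×1000 + 8×10 + 3 = 9083 (decimal)
Compute gcd(9561, 9083) = 1
1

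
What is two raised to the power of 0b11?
Convert two (English words) → 2 (decimal)
Convert 0b11 (binary) → 2 + 1 = 3 (decimal)
Compute 2 ^ 3 = 8
8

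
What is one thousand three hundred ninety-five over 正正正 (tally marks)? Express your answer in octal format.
Convert one thousand three hundred ninety-five (English words) → 1×1000 + 3×100 + 95 = 1395 (decimal)
Convert 正正正 (tally marks) → 5 + 5 + 5 = 15 (decimal)
Compute 1395 ÷ 15 = 93
Convert 93 (decimal) → 93 = 1×64 + 3×8 + 5 → 0o135 (octal)
0o135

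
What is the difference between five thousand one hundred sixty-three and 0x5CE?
Convert five thousand one hundred sixty-three (English words) → 5×1000 + 1×100 + 63 = 5163 (decimal)
Convert 0x5CE (hexadecimal) → 5×256 + 12×16 + 14 = 1486 (decimal)
Difference: |5163 - 1486| = 3677
3677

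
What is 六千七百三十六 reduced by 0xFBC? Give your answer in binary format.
Convert 六千七百三十六 (Chinese numeral) → 6×1000 + 7×100 + 3×10 + 6 = 6736 (decimal)
Convert 0xFBC (hexadecimal) → 15×256 + 11×16 + 12 = 4028 (decimal)
Compute 6736 - 4028 = 2708
Convert 2708 (decimal) → 2708 = 2048 + 512 + 128 + 16 + 4 → 0b101010010100 (binary)
0b101010010100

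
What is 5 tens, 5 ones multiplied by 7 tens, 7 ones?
Convert 5 tens, 5 ones (place-value notation) → 5×10 + 5 = 55 (decimal)
Convert 7 tens, 7 ones (place-value notation) → 7×10 + 7 = 77 (decimal)
Compute 55 × 77 = 4235
4235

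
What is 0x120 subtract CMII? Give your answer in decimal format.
Convert 0x120 (hexadecimal) → 1×256 + 2×16 = 288 (decimal)
Convert CMII (Roman numeral) → 900 + 1 + 1 = 902 (decimal)
Compute 288 - 902 = -614
-614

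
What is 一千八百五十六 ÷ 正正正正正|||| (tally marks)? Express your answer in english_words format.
Convert 一千八百五十六 (Chinese numeral) → 1×1000 + 8×100 + 5×10 + 6 = 1856 (decimal)
Convert 正正正正正|||| (tally marks) → 5 + 5 + 5 + 5 + 5 + 4 = 29 (decimal)
Compute 1856 ÷ 29 = 64
Convert 64 (decimal) → sixty-four (English words)
sixty-four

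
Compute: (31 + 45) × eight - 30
Convert eight (English words) → 8 (decimal)
Expression in decimal: (31 + 45) × 8 - 30
Parentheses first: 31 + 45 = 76
Multiply: 76 × 8 = 608
Subtract: 608 - 30 = 578
578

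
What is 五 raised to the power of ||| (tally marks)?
Convert 五 (Chinese numeral) → 5 (decimal)
Convert ||| (tally marks) → 3 (decimal)
Compute 5 ^ 3 = 125
125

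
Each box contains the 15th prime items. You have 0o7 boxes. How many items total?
Convert the 15th prime (prime index) → 47 (decimal)
Convert 0o7 (octal) → 7 (decimal)
Compute 47 × 7 = 329
329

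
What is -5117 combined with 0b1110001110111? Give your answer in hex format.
Convert 0b1110001110111 (binary) → 4096 + 2048 + 1024 + 64 + 32 + 16 + 4 + 2 + 1 = 7287 (decimal)
Compute -5117 + 7287 = 2170
Convert 2170 (decimal) → 2170 = 8×256 + 7×16 + 10 → 0x87A (hexadecimal)
0x87A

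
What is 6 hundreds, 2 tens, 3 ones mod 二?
Convert 6 hundreds, 2 tens, 3 ones (place-value notation) → 6×100 + 2×10 + 3 = 623 (decimal)
Convert 二 (Chinese numeral) → 2 (decimal)
Compute 623 mod 2 = 1
1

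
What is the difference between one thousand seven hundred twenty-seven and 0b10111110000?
Convert one thousand seven hundred twenty-seven (English words) → 1×1000 + 7×100 + 27 = 1727 (decimal)
Convert 0b10111110000 (binary) → 1024 + 256 + 128 + 64 + 32 + 16 = 1520 (decimal)
Difference: |1727 - 1520| = 207
207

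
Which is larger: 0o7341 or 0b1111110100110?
Convert 0o7341 (octal) → 7×512 + 3×64 + 4×8 + 1 = 3809 (decimal)
Convert 0b1111110100110 (binary) → 4096 + 2048 + 1024 + 512 + 256 + 128 + 32 + 4 + 2 = 8102 (decimal)
Compare 3809 vs 8102: larger = 8102
8102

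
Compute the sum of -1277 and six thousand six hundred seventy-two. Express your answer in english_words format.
Convert six thousand six hundred seventy-two (English words) → 6×1000 + 6×100 + 72 = 6672 (decimal)
Compute -1277 + 6672 = 5395
Convert 5395 (decimal) → 5395 = 5×1000 + 3×100 + 95 → five thousand three hundred ninety-five (English words)
five thousand three hundred ninety-five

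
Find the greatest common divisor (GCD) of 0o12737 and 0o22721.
Convert 0o12737 (octal) → 1×4096 + 2×512 + 7×64 + 3×8 + 7 = 5599 (decimal)
Convert 0o22721 (octal) → 2×4096 + 2×512 + 7×64 + 2×8 + 1 = 9681 (decimal)
Compute gcd(5599, 9681) = 1
1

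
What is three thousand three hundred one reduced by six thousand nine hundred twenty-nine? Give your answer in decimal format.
Convert three thousand three hundred one (English words) → 3×1000 + 3×100 + 1 = 3301 (decimal)
Convert six thousand nine hundred twenty-nine (English words) → 6×1000 + 9×100 + 29 = 6929 (decimal)
Compute 3301 - 6929 = -3628
-3628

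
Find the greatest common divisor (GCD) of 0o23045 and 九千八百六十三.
Convert 0o23045 (octal) → 2×4096 + 3×512 + 4×8 + 5 = 9765 (decimal)
Convert 九千八百六十三 (Chinese numeral) → 9×1000 + 8×100 + 6×10 + 3 = 9863 (decimal)
Compute gcd(9765, 9863) = 7
7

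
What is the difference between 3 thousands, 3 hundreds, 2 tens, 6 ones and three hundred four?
Convert 3 thousands, 3 hundreds, 2 tens, 6 ones (place-value notation) → 3×1000 + 3×100 + 2×10 + 6 = 3326 (decimal)
Convert three hundred four (English words) → 3×100 + 4 = 304 (decimal)
Difference: |3326 - 304| = 3022
3022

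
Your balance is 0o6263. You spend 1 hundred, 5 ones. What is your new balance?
Convert 0o6263 (octal) → 6×512 + 2×64 + 6×8 + 3 = 3251 (decimal)
Convert 1 hundred, 5 ones (place-value notation) → 1×100 + 5 = 105 (decimal)
Compute 3251 - 105 = 3146
3146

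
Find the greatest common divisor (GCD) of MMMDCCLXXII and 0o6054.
Convert MMMDCCLXXII (Roman numeral) → 1000 + 1000 + 1000 + 500 + 100 + 100 + 50 + 10 + 10 + 1 + 1 = 3772 (decimal)
Convert 0o6054 (octal) → 6×512 + 5×8 + 4 = 3116 (decimal)
Compute gcd(3772, 3116) = 164
164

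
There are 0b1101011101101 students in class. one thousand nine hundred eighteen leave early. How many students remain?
Convert 0b1101011101101 (binary) → 4096 + 2048 + 512 + 128 + 64 + 32 + 8 + 4 + 1 = 6893 (decimal)
Convert one thousand nine hundred eighteen (English words) → 1×1000 + 9×100 + 18 = 1918 (decimal)
Compute 6893 - 1918 = 4975
4975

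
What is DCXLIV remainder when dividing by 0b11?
Convert DCXLIV (Roman numeral) → 500 + 100 + 40 + 4 = 644 (decimal)
Convert 0b11 (binary) → 2 + 1 = 3 (decimal)
Compute 644 mod 3 = 2
2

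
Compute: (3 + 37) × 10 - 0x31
Convert 0x31 (hexadecimal) → 3×16 + 1 = 49 (decimal)
Expression in decimal: (3 + 37) × 10 - 49
Parentheses first: 3 + 37 = 40
Multiply: 40 × 10 = 400
Subtract: 400 - 49 = 351
351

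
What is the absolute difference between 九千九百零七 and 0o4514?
Convert 九千九百零七 (Chinese numeral) → 9×1000 + 9×100 + 7 = 9907 (decimal)
Convert 0o4514 (octal) → 4×512 + 5×64 + 1×8 + 4 = 2380 (decimal)
Compute |9907 - 2380| = 7527
7527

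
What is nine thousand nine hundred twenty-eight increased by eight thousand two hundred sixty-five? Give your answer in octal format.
Convert nine thousand nine hundred twenty-eight (English words) → 9×1000 + 9×100 + 28 = 9928 (decimal)
Convert eight thousand two hundred sixty-five (English words) → 8×1000 + 2×100 + 65 = 8265 (decimal)
Compute 9928 + 8265 = 18193
Convert 18193 (decimal) → 18193 = 4×4096 + 3×512 + 4×64 + 2×8 + 1 → 0o43421 (octal)
0o43421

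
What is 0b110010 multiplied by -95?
Convert 0b110010 (binary) → 32 + 16 + 2 = 50 (decimal)
Compute 50 × -95 = -4750
-4750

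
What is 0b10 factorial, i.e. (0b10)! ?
Convert 0b10 (binary) → 2 (decimal)
Compute 2! = 2
2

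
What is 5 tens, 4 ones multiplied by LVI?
Convert 5 tens, 4 ones (place-value notation) → 5×10 + 4 = 54 (decimal)
Convert LVI (Roman numeral) → 50 + 5 + 1 = 56 (decimal)
Compute 54 × 56 = 3024
3024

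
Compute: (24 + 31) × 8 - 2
Parentheses first: 24 + 31 = 55
Multiply: 55 × 8 = 440
Subtract: 440 - 2 = 438
438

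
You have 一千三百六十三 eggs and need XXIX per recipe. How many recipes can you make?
Convert 一千三百六十三 (Chinese numeral) → 1×1000 + 3×100 + 6×10 + 3 = 1363 (decimal)
Convert XXIX (Roman numeral) → 10 + 10 + 9 = 29 (decimal)
Compute 1363 ÷ 29 = 47
47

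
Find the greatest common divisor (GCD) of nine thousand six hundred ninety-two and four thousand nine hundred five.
Convert nine thousand six hundred ninety-two (English words) → 9×1000 + 6×100 + 92 = 9692 (decimal)
Convert four thousand nine hundred five (English words) → 4×1000 + 9×100 + 5 = 4905 (decimal)
Compute gcd(9692, 4905) = 1
1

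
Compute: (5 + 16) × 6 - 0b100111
Convert 0b100111 (binary) → 32 + 4 + 2 + 1 = 39 (decimal)
Expression in decimal: (5 + 16) × 6 - 39
Parentheses first: 5 + 16 = 21
Multiply: 21 × 6 = 126
Subtract: 126 - 39 = 87
87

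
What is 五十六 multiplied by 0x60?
Convert 五十六 (Chinese numeral) → 5×10 + 6 = 56 (decimal)
Convert 0x60 (hexadecimal) → 6×16 = 96 (decimal)
Compute 56 × 96 = 5376
5376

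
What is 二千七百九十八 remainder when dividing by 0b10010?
Convert 二千七百九十八 (Chinese numeral) → 2×1000 + 7×100 + 9×10 + 8 = 2798 (decimal)
Convert 0b10010 (binary) → 16 + 2 = 18 (decimal)
Compute 2798 mod 18 = 8
8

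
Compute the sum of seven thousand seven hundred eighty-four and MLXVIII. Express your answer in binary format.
Convert seven thousand seven hundred eighty-four (English words) → 7×1000 + 7×100 + 84 = 7784 (decimal)
Convert MLXVIII (Roman numeral) → 1000 + 50 + 10 + 5 + 1 + 1 + 1 = 1068 (decimal)
Compute 7784 + 1068 = 8852
Convert 8852 (decimal) → 8852 = 8192 + 512 + 128 + 16 + 4 → 0b10001010010100 (binary)
0b10001010010100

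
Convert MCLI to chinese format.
Convert MCLI (Roman numeral) → 1000 + 100 + 50 + 1 = 1151 (decimal)
Convert 1151 (decimal) → 1151 = 1×1000 + 1×100 + 5×10 + 1 → 一千一百五十一 (Chinese numeral)
一千一百五十一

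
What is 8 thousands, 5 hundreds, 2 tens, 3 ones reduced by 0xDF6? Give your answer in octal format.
Convert 8 thousands, 5 hundreds, 2 tens, 3 ones (place-value notation) → 8×1000 + 5×100 + 2×10 + 3 = 8523 (decimal)
Convert 0xDF6 (hexadecimal) → 13×256 + 15×16 + 6 = 3574 (decimal)
Compute 8523 - 3574 = 4949
Convert 4949 (decimal) → 4949 = 1×4096 + 1×512 + 5×64 + 2×8 + 5 → 0o11525 (octal)
0o11525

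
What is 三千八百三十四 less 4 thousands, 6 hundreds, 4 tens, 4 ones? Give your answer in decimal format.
Convert 三千八百三十四 (Chinese numeral) → 3×1000 + 8×100 + 3×10 + 4 = 3834 (decimal)
Convert 4 thousands, 6 hundreds, 4 tens, 4 ones (place-value notation) → 4×1000 + 6×100 + 4×10 + 4 = 4644 (decimal)
Compute 3834 - 4644 = -810
-810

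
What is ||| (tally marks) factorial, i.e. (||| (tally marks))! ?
Convert ||| (tally marks) → 3 (decimal)
Compute 3! = 6
6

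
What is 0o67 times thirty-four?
Convert 0o67 (octal) → 6×8 + 7 = 55 (decimal)
Convert thirty-four (English words) → 34 (decimal)
Compute 55 × 34 = 1870
1870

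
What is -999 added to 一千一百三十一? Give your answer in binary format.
Convert 一千一百三十一 (Chinese numeral) → 1×1000 + 1×100 + 3×10 + 1 = 1131 (decimal)
Compute -999 + 1131 = 132
Convert 132 (decimal) → 132 = 128 + 4 → 0b10000100 (binary)
0b10000100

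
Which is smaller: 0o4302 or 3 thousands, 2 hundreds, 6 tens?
Convert 0o4302 (octal) → 4×512 + 3×64 + 2 = 2242 (decimal)
Convert 3 thousands, 2 hundreds, 6 tens (place-value notation) → 3×1000 + 2×100 + 6×10 = 3260 (decimal)
Compare 2242 vs 3260: smaller = 2242
2242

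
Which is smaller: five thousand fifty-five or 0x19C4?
Convert five thousand fifty-five (English words) → 5×1000 + 55 = 5055 (decimal)
Convert 0x19C4 (hexadecimal) → 1×4096 + 9×256 + 12×16 + 4 = 6596 (decimal)
Compare 5055 vs 6596: smaller = 5055
5055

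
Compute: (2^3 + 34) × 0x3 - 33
Convert 2^3 (power) → 8 (decimal)
Convert 0x3 (hexadecimal) → 3 (decimal)
Expression in decimal: (8 + 34) × 3 - 33
Parentheses first: 8 + 34 = 42
Multiply: 42 × 3 = 126
Subtract: 126 - 33 = 93
93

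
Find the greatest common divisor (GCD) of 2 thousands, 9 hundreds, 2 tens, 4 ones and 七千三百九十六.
Convert 2 thousands, 9 hundreds, 2 tens, 4 ones (place-value notation) → 2×1000 + 9×100 + 2×10 + 4 = 2924 (decimal)
Convert 七千三百九十六 (Chinese numeral) → 7×1000 + 3×100 + 9×10 + 6 = 7396 (decimal)
Compute gcd(2924, 7396) = 172
172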